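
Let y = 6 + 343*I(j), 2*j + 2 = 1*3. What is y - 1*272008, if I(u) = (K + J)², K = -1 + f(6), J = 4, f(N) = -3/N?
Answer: -1079433/4 ≈ -2.6986e+5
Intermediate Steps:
K = -3/2 (K = -1 - 3/6 = -1 - 3*⅙ = -1 - ½ = -3/2 ≈ -1.5000)
j = ½ (j = -1 + (1*3)/2 = -1 + (½)*3 = -1 + 3/2 = ½ ≈ 0.50000)
I(u) = 25/4 (I(u) = (-3/2 + 4)² = (5/2)² = 25/4)
y = 8599/4 (y = 6 + 343*(25/4) = 6 + 8575/4 = 8599/4 ≈ 2149.8)
y - 1*272008 = 8599/4 - 1*272008 = 8599/4 - 272008 = -1079433/4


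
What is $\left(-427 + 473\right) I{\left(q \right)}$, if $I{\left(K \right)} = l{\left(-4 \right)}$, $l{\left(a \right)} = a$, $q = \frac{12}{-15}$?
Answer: $-184$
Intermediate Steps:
$q = - \frac{4}{5}$ ($q = 12 \left(- \frac{1}{15}\right) = - \frac{4}{5} \approx -0.8$)
$I{\left(K \right)} = -4$
$\left(-427 + 473\right) I{\left(q \right)} = \left(-427 + 473\right) \left(-4\right) = 46 \left(-4\right) = -184$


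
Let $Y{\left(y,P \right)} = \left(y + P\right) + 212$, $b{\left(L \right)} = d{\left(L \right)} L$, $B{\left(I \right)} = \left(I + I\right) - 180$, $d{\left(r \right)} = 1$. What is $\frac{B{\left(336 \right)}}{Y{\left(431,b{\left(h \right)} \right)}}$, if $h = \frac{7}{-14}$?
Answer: $\frac{984}{1285} \approx 0.76576$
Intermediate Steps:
$h = - \frac{1}{2}$ ($h = 7 \left(- \frac{1}{14}\right) = - \frac{1}{2} \approx -0.5$)
$B{\left(I \right)} = -180 + 2 I$ ($B{\left(I \right)} = 2 I - 180 = -180 + 2 I$)
$b{\left(L \right)} = L$ ($b{\left(L \right)} = 1 L = L$)
$Y{\left(y,P \right)} = 212 + P + y$ ($Y{\left(y,P \right)} = \left(P + y\right) + 212 = 212 + P + y$)
$\frac{B{\left(336 \right)}}{Y{\left(431,b{\left(h \right)} \right)}} = \frac{-180 + 2 \cdot 336}{212 - \frac{1}{2} + 431} = \frac{-180 + 672}{\frac{1285}{2}} = 492 \cdot \frac{2}{1285} = \frac{984}{1285}$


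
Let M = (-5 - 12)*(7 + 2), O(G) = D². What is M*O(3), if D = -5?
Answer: -3825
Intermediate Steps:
O(G) = 25 (O(G) = (-5)² = 25)
M = -153 (M = -17*9 = -153)
M*O(3) = -153*25 = -3825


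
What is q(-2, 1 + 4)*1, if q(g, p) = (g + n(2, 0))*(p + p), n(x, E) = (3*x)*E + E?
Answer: -20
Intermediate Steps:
n(x, E) = E + 3*E*x (n(x, E) = 3*E*x + E = E + 3*E*x)
q(g, p) = 2*g*p (q(g, p) = (g + 0*(1 + 3*2))*(p + p) = (g + 0*(1 + 6))*(2*p) = (g + 0*7)*(2*p) = (g + 0)*(2*p) = g*(2*p) = 2*g*p)
q(-2, 1 + 4)*1 = (2*(-2)*(1 + 4))*1 = (2*(-2)*5)*1 = -20*1 = -20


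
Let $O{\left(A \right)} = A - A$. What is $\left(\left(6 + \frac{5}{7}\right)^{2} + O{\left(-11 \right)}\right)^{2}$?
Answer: $\frac{4879681}{2401} \approx 2032.4$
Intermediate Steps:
$O{\left(A \right)} = 0$
$\left(\left(6 + \frac{5}{7}\right)^{2} + O{\left(-11 \right)}\right)^{2} = \left(\left(6 + \frac{5}{7}\right)^{2} + 0\right)^{2} = \left(\left(\frac{47}{7}\right)^{2} + 0\right)^{2} = \left(\frac{2209}{49} + 0\right)^{2} = \left(\frac{2209}{49}\right)^{2} = \frac{4879681}{2401}$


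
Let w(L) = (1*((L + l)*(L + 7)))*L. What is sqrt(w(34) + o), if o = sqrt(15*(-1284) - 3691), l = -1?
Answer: sqrt(46002 + I*sqrt(22951)) ≈ 214.48 + 0.3532*I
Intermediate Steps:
w(L) = L*(-1 + L)*(7 + L) (w(L) = (1*((L - 1)*(L + 7)))*L = (1*((-1 + L)*(7 + L)))*L = ((-1 + L)*(7 + L))*L = L*(-1 + L)*(7 + L))
o = I*sqrt(22951) (o = sqrt(-19260 - 3691) = sqrt(-22951) = I*sqrt(22951) ≈ 151.5*I)
sqrt(w(34) + o) = sqrt(34*(-7 + 34**2 + 6*34) + I*sqrt(22951)) = sqrt(34*(-7 + 1156 + 204) + I*sqrt(22951)) = sqrt(34*1353 + I*sqrt(22951)) = sqrt(46002 + I*sqrt(22951))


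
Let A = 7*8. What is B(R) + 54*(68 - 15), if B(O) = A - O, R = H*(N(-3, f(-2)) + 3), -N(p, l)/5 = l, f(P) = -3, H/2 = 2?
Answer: 2846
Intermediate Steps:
H = 4 (H = 2*2 = 4)
A = 56
N(p, l) = -5*l
R = 72 (R = 4*(-5*(-3) + 3) = 4*(15 + 3) = 4*18 = 72)
B(O) = 56 - O
B(R) + 54*(68 - 15) = (56 - 1*72) + 54*(68 - 15) = (56 - 72) + 54*53 = -16 + 2862 = 2846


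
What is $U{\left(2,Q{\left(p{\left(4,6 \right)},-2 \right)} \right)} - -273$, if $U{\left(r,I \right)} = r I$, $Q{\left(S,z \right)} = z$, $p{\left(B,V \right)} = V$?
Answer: $269$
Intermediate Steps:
$U{\left(r,I \right)} = I r$
$U{\left(2,Q{\left(p{\left(4,6 \right)},-2 \right)} \right)} - -273 = \left(-2\right) 2 - -273 = -4 + 273 = 269$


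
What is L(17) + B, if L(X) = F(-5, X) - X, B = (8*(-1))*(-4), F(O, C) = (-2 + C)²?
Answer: 240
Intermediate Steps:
B = 32 (B = -8*(-4) = 32)
L(X) = (-2 + X)² - X
L(17) + B = ((-2 + 17)² - 1*17) + 32 = (15² - 17) + 32 = (225 - 17) + 32 = 208 + 32 = 240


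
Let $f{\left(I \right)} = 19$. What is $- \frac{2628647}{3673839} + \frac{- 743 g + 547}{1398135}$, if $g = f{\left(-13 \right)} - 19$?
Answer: $- \frac{1224397927804}{1712174296755} \approx -0.71511$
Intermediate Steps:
$g = 0$ ($g = 19 - 19 = 0$)
$- \frac{2628647}{3673839} + \frac{- 743 g + 547}{1398135} = - \frac{2628647}{3673839} + \frac{\left(-743\right) 0 + 547}{1398135} = \left(-2628647\right) \frac{1}{3673839} + \left(0 + 547\right) \frac{1}{1398135} = - \frac{2628647}{3673839} + 547 \cdot \frac{1}{1398135} = - \frac{2628647}{3673839} + \frac{547}{1398135} = - \frac{1224397927804}{1712174296755}$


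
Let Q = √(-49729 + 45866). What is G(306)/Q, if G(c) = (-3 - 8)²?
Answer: -121*I*√3863/3863 ≈ -1.9468*I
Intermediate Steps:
G(c) = 121 (G(c) = (-11)² = 121)
Q = I*√3863 (Q = √(-3863) = I*√3863 ≈ 62.153*I)
G(306)/Q = 121/((I*√3863)) = 121*(-I*√3863/3863) = -121*I*√3863/3863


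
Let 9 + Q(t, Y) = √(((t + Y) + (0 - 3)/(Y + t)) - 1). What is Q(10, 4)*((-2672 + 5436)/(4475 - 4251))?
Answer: -6219/56 + 691*√2506/784 ≈ -66.932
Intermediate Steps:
Q(t, Y) = -9 + √(-1 + Y + t - 3/(Y + t)) (Q(t, Y) = -9 + √(((t + Y) + (0 - 3)/(Y + t)) - 1) = -9 + √(((Y + t) - 3/(Y + t)) - 1) = -9 + √((Y + t - 3/(Y + t)) - 1) = -9 + √(-1 + Y + t - 3/(Y + t)))
Q(10, 4)*((-2672 + 5436)/(4475 - 4251)) = (-9 + √((-3 + (4 + 10)*(-1 + 4 + 10))/(4 + 10)))*((-2672 + 5436)/(4475 - 4251)) = (-9 + √((-3 + 14*13)/14))*(2764/224) = (-9 + √((-3 + 182)/14))*(2764*(1/224)) = (-9 + √((1/14)*179))*(691/56) = (-9 + √(179/14))*(691/56) = (-9 + √2506/14)*(691/56) = -6219/56 + 691*√2506/784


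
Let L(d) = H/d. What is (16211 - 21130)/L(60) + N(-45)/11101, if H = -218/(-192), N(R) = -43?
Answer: -314529522127/1210009 ≈ -2.5994e+5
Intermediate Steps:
H = 109/96 (H = -218*(-1/192) = 109/96 ≈ 1.1354)
L(d) = 109/(96*d)
(16211 - 21130)/L(60) + N(-45)/11101 = (16211 - 21130)/(((109/96)/60)) - 43/11101 = -4919/((109/96)*(1/60)) - 43*1/11101 = -4919/109/5760 - 43/11101 = -4919*5760/109 - 43/11101 = -28333440/109 - 43/11101 = -314529522127/1210009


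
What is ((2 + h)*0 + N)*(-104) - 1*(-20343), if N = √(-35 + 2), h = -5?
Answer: 20343 - 104*I*√33 ≈ 20343.0 - 597.43*I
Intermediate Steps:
N = I*√33 (N = √(-33) = I*√33 ≈ 5.7446*I)
((2 + h)*0 + N)*(-104) - 1*(-20343) = ((2 - 5)*0 + I*√33)*(-104) - 1*(-20343) = (-3*0 + I*√33)*(-104) + 20343 = (0 + I*√33)*(-104) + 20343 = (I*√33)*(-104) + 20343 = -104*I*√33 + 20343 = 20343 - 104*I*√33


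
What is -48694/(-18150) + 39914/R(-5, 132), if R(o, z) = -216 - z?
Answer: -58957799/526350 ≈ -112.01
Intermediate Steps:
-48694/(-18150) + 39914/R(-5, 132) = -48694/(-18150) + 39914/(-216 - 1*132) = -48694*(-1/18150) + 39914/(-216 - 132) = 24347/9075 + 39914/(-348) = 24347/9075 + 39914*(-1/348) = 24347/9075 - 19957/174 = -58957799/526350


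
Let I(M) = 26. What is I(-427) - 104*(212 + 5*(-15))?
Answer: -14222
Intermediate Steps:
I(-427) - 104*(212 + 5*(-15)) = 26 - 104*(212 + 5*(-15)) = 26 - 104*(212 - 75) = 26 - 104*137 = 26 - 14248 = -14222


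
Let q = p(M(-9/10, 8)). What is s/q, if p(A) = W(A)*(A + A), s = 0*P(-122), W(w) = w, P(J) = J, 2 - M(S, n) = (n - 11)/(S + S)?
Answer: 0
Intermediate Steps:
M(S, n) = 2 - (-11 + n)/(2*S) (M(S, n) = 2 - (n - 11)/(S + S) = 2 - (-11 + n)/(2*S))
s = 0 (s = 0*(-122) = 0)
p(A) = 2*A**2 (p(A) = A*(A + A) = A*(2*A) = 2*A**2)
q = 2/9 (q = 2*((11 - 1*8 + 4*(-9/10))/(2*((-9/10))))**2 = 2*((11 - 8 + 4*(-9*1/10))/(2*((-9*1/10))))**2 = 2*((11 - 8 + 4*(-9/10))/(2*(-9/10)))**2 = 2*((1/2)*(-10/9)*(11 - 8 - 18/5))**2 = 2*((1/2)*(-10/9)*(-3/5))**2 = 2*(1/3)**2 = 2*(1/9) = 2/9 ≈ 0.22222)
s/q = 0/(2/9) = 0*(9/2) = 0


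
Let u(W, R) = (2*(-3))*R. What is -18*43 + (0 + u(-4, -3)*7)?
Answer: -648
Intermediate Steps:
u(W, R) = -6*R
-18*43 + (0 + u(-4, -3)*7) = -18*43 + (0 - 6*(-3)*7) = -774 + (0 + 18*7) = -774 + (0 + 126) = -774 + 126 = -648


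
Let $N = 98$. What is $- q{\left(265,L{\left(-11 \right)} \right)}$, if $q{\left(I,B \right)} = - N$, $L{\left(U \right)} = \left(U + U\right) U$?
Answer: $98$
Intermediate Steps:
$L{\left(U \right)} = 2 U^{2}$ ($L{\left(U \right)} = 2 U U = 2 U^{2}$)
$q{\left(I,B \right)} = -98$ ($q{\left(I,B \right)} = \left(-1\right) 98 = -98$)
$- q{\left(265,L{\left(-11 \right)} \right)} = \left(-1\right) \left(-98\right) = 98$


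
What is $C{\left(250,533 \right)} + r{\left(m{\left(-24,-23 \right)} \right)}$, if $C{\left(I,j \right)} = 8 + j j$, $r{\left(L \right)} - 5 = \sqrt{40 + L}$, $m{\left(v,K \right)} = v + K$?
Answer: $284102 + i \sqrt{7} \approx 2.841 \cdot 10^{5} + 2.6458 i$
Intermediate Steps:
$m{\left(v,K \right)} = K + v$
$r{\left(L \right)} = 5 + \sqrt{40 + L}$
$C{\left(I,j \right)} = 8 + j^{2}$
$C{\left(250,533 \right)} + r{\left(m{\left(-24,-23 \right)} \right)} = \left(8 + 533^{2}\right) + \left(5 + \sqrt{40 - 47}\right) = \left(8 + 284089\right) + \left(5 + \sqrt{40 - 47}\right) = 284097 + \left(5 + \sqrt{-7}\right) = 284097 + \left(5 + i \sqrt{7}\right) = 284102 + i \sqrt{7}$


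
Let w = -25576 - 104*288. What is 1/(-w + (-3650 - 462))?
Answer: 1/51416 ≈ 1.9449e-5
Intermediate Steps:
w = -55528 (w = -25576 - 29952 = -55528)
1/(-w + (-3650 - 462)) = 1/(-1*(-55528) + (-3650 - 462)) = 1/(55528 - 4112) = 1/51416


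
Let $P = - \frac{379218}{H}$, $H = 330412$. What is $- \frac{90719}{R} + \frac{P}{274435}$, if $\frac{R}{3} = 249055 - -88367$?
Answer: $- \frac{146901355483378}{1639086725121795} \approx -0.089624$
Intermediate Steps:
$R = 1012266$ ($R = 3 \left(249055 - -88367\right) = 3 \left(249055 + 88367\right) = 3 \cdot 337422 = 1012266$)
$P = - \frac{189609}{165206}$ ($P = - \frac{379218}{330412} = \left(-379218\right) \frac{1}{330412} = - \frac{189609}{165206} \approx -1.1477$)
$- \frac{90719}{R} + \frac{P}{274435} = - \frac{90719}{1012266} - \frac{189609}{165206 \cdot 274435} = \left(-90719\right) \frac{1}{1012266} - \frac{27087}{6476901230} = - \frac{90719}{1012266} - \frac{27087}{6476901230} = - \frac{146901355483378}{1639086725121795}$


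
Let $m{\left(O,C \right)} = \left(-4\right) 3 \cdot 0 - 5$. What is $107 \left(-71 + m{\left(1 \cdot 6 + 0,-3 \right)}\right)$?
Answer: $-8132$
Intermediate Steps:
$m{\left(O,C \right)} = -5$ ($m{\left(O,C \right)} = \left(-12\right) 0 - 5 = 0 - 5 = -5$)
$107 \left(-71 + m{\left(1 \cdot 6 + 0,-3 \right)}\right) = 107 \left(-71 - 5\right) = 107 \left(-76\right) = -8132$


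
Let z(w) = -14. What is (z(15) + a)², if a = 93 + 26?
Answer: 11025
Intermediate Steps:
a = 119
(z(15) + a)² = (-14 + 119)² = 105² = 11025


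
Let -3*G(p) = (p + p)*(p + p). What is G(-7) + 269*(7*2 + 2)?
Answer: 12716/3 ≈ 4238.7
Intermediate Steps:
G(p) = -4*p²/3 (G(p) = -(p + p)*(p + p)/3 = -2*p*2*p/3 = -4*p²/3)
G(-7) + 269*(7*2 + 2) = -4/3*(-7)² + 269*(7*2 + 2) = -4/3*49 + 269*(14 + 2) = -196/3 + 269*16 = -196/3 + 4304 = 12716/3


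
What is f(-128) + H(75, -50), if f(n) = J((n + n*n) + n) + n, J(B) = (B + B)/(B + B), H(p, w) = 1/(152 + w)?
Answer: -12953/102 ≈ -126.99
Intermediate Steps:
J(B) = 1 (J(B) = (2*B)/((2*B)) = (2*B)*(1/(2*B)) = 1)
f(n) = 1 + n
f(-128) + H(75, -50) = (1 - 128) + 1/(152 - 50) = -127 + 1/102 = -12953/102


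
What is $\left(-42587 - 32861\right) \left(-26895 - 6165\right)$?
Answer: $2494310880$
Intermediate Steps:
$\left(-42587 - 32861\right) \left(-26895 - 6165\right) = \left(-75448\right) \left(-33060\right) = 2494310880$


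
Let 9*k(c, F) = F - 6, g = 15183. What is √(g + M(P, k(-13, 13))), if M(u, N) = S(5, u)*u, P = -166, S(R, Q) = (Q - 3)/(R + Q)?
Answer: √389041849/161 ≈ 122.51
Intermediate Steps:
k(c, F) = -⅔ + F/9 (k(c, F) = (F - 6)/9 = (-6 + F)/9 = -⅔ + F/9)
S(R, Q) = (-3 + Q)/(Q + R)
M(u, N) = u*(-3 + u)/(5 + u) (M(u, N) = ((-3 + u)/(u + 5))*u = ((-3 + u)/(5 + u))*u = u*(-3 + u)/(5 + u))
√(g + M(P, k(-13, 13))) = √(15183 - 166*(-3 - 166)/(5 - 166)) = √(15183 - 166*(-169)/(-161)) = √(15183 - 166*(-1/161)*(-169)) = √(15183 - 28054/161) = √(2416409/161) = √389041849/161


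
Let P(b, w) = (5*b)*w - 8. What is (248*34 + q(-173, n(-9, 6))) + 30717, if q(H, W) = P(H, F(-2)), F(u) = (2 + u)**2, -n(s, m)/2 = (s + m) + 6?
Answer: 39141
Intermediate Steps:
n(s, m) = -12 - 2*m - 2*s (n(s, m) = -2*((s + m) + 6) = -2*((m + s) + 6) = -2*(6 + m + s) = -12 - 2*m - 2*s)
P(b, w) = -8 + 5*b*w (P(b, w) = 5*b*w - 8 = -8 + 5*b*w)
q(H, W) = -8 (q(H, W) = -8 + 5*H*(2 - 2)**2 = -8 + 5*H*0**2 = -8 + 5*H*0 = -8 + 0 = -8)
(248*34 + q(-173, n(-9, 6))) + 30717 = (248*34 - 8) + 30717 = (8432 - 8) + 30717 = 8424 + 30717 = 39141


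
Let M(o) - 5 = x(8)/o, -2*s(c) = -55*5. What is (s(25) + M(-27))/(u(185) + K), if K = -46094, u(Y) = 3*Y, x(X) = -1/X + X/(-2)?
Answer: -10271/3278808 ≈ -0.0031325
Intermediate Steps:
x(X) = -1/X - X/2 (x(X) = -1/X + X*(-½) = -1/X - X/2)
s(c) = 275/2 (s(c) = -(-55)*5/2 = -½*(-275) = 275/2)
M(o) = 5 - 33/(8*o) (M(o) = 5 + (-1/8 - ½*8)/o = 5 + (-1*⅛ - 4)/o = 5 + (-⅛ - 4)/o = 5 - 33/(8*o))
(s(25) + M(-27))/(u(185) + K) = (275/2 + (5 - 33/8/(-27)))/(3*185 - 46094) = (275/2 + (5 - 33/8*(-1/27)))/(555 - 46094) = (275/2 + (5 + 11/72))/(-45539) = (275/2 + 371/72)*(-1/45539) = (10271/72)*(-1/45539) = -10271/3278808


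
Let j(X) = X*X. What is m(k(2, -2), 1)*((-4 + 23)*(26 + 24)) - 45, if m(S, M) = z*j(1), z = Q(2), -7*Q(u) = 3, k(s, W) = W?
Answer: -3165/7 ≈ -452.14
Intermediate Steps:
j(X) = X²
Q(u) = -3/7 (Q(u) = -⅐*3 = -3/7)
z = -3/7 ≈ -0.42857
m(S, M) = -3/7 (m(S, M) = -3/7*1² = -3/7*1 = -3/7)
m(k(2, -2), 1)*((-4 + 23)*(26 + 24)) - 45 = -3*(-4 + 23)*(26 + 24)/7 - 45 = -57*50/7 - 45 = -3/7*950 - 45 = -2850/7 - 45 = -3165/7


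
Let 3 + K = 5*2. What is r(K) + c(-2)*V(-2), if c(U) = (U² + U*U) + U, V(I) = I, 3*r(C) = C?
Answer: -29/3 ≈ -9.6667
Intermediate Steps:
K = 7 (K = -3 + 5*2 = -3 + 10 = 7)
r(C) = C/3
c(U) = U + 2*U² (c(U) = (U² + U²) + U = 2*U² + U = U + 2*U²)
r(K) + c(-2)*V(-2) = (⅓)*7 - 2*(1 + 2*(-2))*(-2) = 7/3 - 2*(1 - 4)*(-2) = 7/3 - 2*(-3)*(-2) = 7/3 + 6*(-2) = 7/3 - 12 = -29/3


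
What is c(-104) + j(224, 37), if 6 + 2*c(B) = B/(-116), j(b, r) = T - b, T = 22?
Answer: -5932/29 ≈ -204.55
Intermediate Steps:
j(b, r) = 22 - b
c(B) = -3 - B/232 (c(B) = -3 + (B/(-116))/2 = -3 + (B*(-1/116))/2 = -3 + (-B/116)/2 = -3 - B/232)
c(-104) + j(224, 37) = (-3 - 1/232*(-104)) + (22 - 1*224) = (-3 + 13/29) + (22 - 224) = -74/29 - 202 = -5932/29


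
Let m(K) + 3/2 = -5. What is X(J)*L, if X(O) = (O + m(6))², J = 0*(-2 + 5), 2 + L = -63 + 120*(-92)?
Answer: -1876745/4 ≈ -4.6919e+5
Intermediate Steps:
m(K) = -13/2 (m(K) = -3/2 - 5 = -13/2)
L = -11105 (L = -2 + (-63 + 120*(-92)) = -2 + (-63 - 11040) = -2 - 11103 = -11105)
J = 0 (J = 0*3 = 0)
X(O) = (-13/2 + O)² (X(O) = (O - 13/2)² = (-13/2 + O)²)
X(J)*L = ((-13 + 2*0)²/4)*(-11105) = ((-13 + 0)²/4)*(-11105) = ((¼)*(-13)²)*(-11105) = ((¼)*169)*(-11105) = (169/4)*(-11105) = -1876745/4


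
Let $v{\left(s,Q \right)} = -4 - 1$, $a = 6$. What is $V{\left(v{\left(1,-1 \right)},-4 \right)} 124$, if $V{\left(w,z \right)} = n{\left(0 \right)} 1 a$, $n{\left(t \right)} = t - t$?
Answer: $0$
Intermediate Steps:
$n{\left(t \right)} = 0$
$v{\left(s,Q \right)} = -5$
$V{\left(w,z \right)} = 0$ ($V{\left(w,z \right)} = 0 \cdot 1 \cdot 6 = 0 \cdot 6 = 0$)
$V{\left(v{\left(1,-1 \right)},-4 \right)} 124 = 0 \cdot 124 = 0$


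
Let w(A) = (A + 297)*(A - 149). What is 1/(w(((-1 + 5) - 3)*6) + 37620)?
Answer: -1/5709 ≈ -0.00017516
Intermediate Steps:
w(A) = (-149 + A)*(297 + A) (w(A) = (297 + A)*(-149 + A) = (-149 + A)*(297 + A))
1/(w(((-1 + 5) - 3)*6) + 37620) = 1/((-44253 + (((-1 + 5) - 3)*6)² + 148*(((-1 + 5) - 3)*6)) + 37620) = 1/((-44253 + ((4 - 3)*6)² + 148*((4 - 3)*6)) + 37620) = 1/((-44253 + (1*6)² + 148*(1*6)) + 37620) = 1/((-44253 + 6² + 148*6) + 37620) = 1/((-44253 + 36 + 888) + 37620) = 1/(-43329 + 37620) = 1/(-5709) = -1/5709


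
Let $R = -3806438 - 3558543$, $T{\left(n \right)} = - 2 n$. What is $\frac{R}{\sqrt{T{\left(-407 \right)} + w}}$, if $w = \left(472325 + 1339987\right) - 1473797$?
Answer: $- \frac{7364981 \sqrt{339329}}{339329} \approx -12643.0$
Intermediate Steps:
$w = 338515$ ($w = 1812312 - 1473797 = 338515$)
$R = -7364981$ ($R = -3806438 - 3558543 = -7364981$)
$\frac{R}{\sqrt{T{\left(-407 \right)} + w}} = - \frac{7364981}{\sqrt{\left(-2\right) \left(-407\right) + 338515}} = - \frac{7364981}{\sqrt{814 + 338515}} = - \frac{7364981}{\sqrt{339329}} = - 7364981 \frac{\sqrt{339329}}{339329} = - \frac{7364981 \sqrt{339329}}{339329}$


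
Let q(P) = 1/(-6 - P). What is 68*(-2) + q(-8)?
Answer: -271/2 ≈ -135.50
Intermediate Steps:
68*(-2) + q(-8) = 68*(-2) - 1/(6 - 8) = -136 - 1/(-2) = -136 - 1*(-½) = -136 + ½ = -271/2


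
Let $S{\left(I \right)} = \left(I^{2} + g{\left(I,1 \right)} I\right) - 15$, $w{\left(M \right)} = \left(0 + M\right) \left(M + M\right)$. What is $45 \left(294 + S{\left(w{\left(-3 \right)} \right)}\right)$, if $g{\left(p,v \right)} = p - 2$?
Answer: $40095$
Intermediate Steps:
$w{\left(M \right)} = 2 M^{2}$ ($w{\left(M \right)} = M 2 M = 2 M^{2}$)
$g{\left(p,v \right)} = -2 + p$
$S{\left(I \right)} = -15 + I^{2} + I \left(-2 + I\right)$ ($S{\left(I \right)} = \left(I^{2} + \left(-2 + I\right) I\right) - 15 = \left(I^{2} + I \left(-2 + I\right)\right) - 15 = -15 + I^{2} + I \left(-2 + I\right)$)
$45 \left(294 + S{\left(w{\left(-3 \right)} \right)}\right) = 45 \left(294 + \left(-15 + \left(2 \left(-3\right)^{2}\right)^{2} + 2 \left(-3\right)^{2} \left(-2 + 2 \left(-3\right)^{2}\right)\right)\right) = 45 \left(294 + \left(-15 + \left(2 \cdot 9\right)^{2} + 2 \cdot 9 \left(-2 + 2 \cdot 9\right)\right)\right) = 45 \left(294 + \left(-15 + 18^{2} + 18 \left(-2 + 18\right)\right)\right) = 45 \left(294 + \left(-15 + 324 + 18 \cdot 16\right)\right) = 45 \left(294 + \left(-15 + 324 + 288\right)\right) = 45 \left(294 + 597\right) = 45 \cdot 891 = 40095$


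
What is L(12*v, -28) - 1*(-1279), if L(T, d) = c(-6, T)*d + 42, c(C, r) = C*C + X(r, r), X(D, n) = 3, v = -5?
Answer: 229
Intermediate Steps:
c(C, r) = 3 + C² (c(C, r) = C*C + 3 = C² + 3 = 3 + C²)
L(T, d) = 42 + 39*d (L(T, d) = (3 + (-6)²)*d + 42 = (3 + 36)*d + 42 = 39*d + 42 = 42 + 39*d)
L(12*v, -28) - 1*(-1279) = (42 + 39*(-28)) - 1*(-1279) = (42 - 1092) + 1279 = -1050 + 1279 = 229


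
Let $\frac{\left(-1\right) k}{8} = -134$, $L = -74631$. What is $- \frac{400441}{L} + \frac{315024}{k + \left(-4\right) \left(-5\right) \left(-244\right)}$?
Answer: $- \frac{1374104801}{17762178} \approx -77.361$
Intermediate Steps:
$k = 1072$ ($k = \left(-8\right) \left(-134\right) = 1072$)
$- \frac{400441}{L} + \frac{315024}{k + \left(-4\right) \left(-5\right) \left(-244\right)} = - \frac{400441}{-74631} + \frac{315024}{1072 + \left(-4\right) \left(-5\right) \left(-244\right)} = \left(-400441\right) \left(- \frac{1}{74631}\right) + \frac{315024}{1072 + 20 \left(-244\right)} = \frac{400441}{74631} + \frac{315024}{1072 - 4880} = \frac{400441}{74631} + \frac{315024}{-3808} = \frac{400441}{74631} + 315024 \left(- \frac{1}{3808}\right) = \frac{400441}{74631} - \frac{19689}{238} = - \frac{1374104801}{17762178}$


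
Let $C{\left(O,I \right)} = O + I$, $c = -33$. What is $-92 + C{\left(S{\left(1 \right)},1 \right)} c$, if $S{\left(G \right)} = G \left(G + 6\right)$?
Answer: $-356$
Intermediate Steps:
$S{\left(G \right)} = G \left(6 + G\right)$
$C{\left(O,I \right)} = I + O$
$-92 + C{\left(S{\left(1 \right)},1 \right)} c = -92 + \left(1 + 1 \left(6 + 1\right)\right) \left(-33\right) = -92 + \left(1 + 1 \cdot 7\right) \left(-33\right) = -92 + \left(1 + 7\right) \left(-33\right) = -92 + 8 \left(-33\right) = -92 - 264 = -356$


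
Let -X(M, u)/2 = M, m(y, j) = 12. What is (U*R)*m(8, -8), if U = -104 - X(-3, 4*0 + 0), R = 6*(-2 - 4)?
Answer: 47520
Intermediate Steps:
R = -36 (R = 6*(-6) = -36)
X(M, u) = -2*M
U = -110 (U = -104 - (-2)*(-3) = -104 - 1*6 = -104 - 6 = -110)
(U*R)*m(8, -8) = -110*(-36)*12 = 3960*12 = 47520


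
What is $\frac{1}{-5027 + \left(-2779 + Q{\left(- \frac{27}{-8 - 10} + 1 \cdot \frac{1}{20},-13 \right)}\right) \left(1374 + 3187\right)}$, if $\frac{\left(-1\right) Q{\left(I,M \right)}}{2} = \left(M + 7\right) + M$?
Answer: $- \frac{1}{12506728} \approx -7.9957 \cdot 10^{-8}$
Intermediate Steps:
$Q{\left(I,M \right)} = -14 - 4 M$ ($Q{\left(I,M \right)} = - 2 \left(\left(M + 7\right) + M\right) = - 2 \left(\left(7 + M\right) + M\right) = - 2 \left(7 + 2 M\right) = -14 - 4 M$)
$\frac{1}{-5027 + \left(-2779 + Q{\left(- \frac{27}{-8 - 10} + 1 \cdot \frac{1}{20},-13 \right)}\right) \left(1374 + 3187\right)} = \frac{1}{-5027 + \left(-2779 - -38\right) \left(1374 + 3187\right)} = \frac{1}{-5027 + \left(-2779 + \left(-14 + 52\right)\right) 4561} = \frac{1}{-5027 + \left(-2779 + 38\right) 4561} = \frac{1}{-5027 - 12501701} = \frac{1}{-12506728} = - \frac{1}{12506728}$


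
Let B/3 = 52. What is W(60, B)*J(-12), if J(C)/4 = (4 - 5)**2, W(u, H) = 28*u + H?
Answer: 7344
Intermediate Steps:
B = 156 (B = 3*52 = 156)
W(u, H) = H + 28*u
J(C) = 4 (J(C) = 4*(4 - 5)**2 = 4*(-1)**2 = 4*1 = 4)
W(60, B)*J(-12) = (156 + 28*60)*4 = (156 + 1680)*4 = 1836*4 = 7344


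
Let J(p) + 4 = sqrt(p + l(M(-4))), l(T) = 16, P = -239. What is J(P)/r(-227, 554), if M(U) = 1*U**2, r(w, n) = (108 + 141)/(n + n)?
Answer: -4432/249 + 1108*I*sqrt(223)/249 ≈ -17.799 + 66.45*I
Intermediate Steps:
r(w, n) = 249/(2*n) (r(w, n) = 249/((2*n)) = 249*(1/(2*n)) = 249/(2*n))
M(U) = U**2
J(p) = -4 + sqrt(16 + p) (J(p) = -4 + sqrt(p + 16) = -4 + sqrt(16 + p))
J(P)/r(-227, 554) = (-4 + sqrt(16 - 239))/(((249/2)/554)) = (-4 + sqrt(-223))/(((249/2)*(1/554))) = (-4 + I*sqrt(223))/(249/1108) = (-4 + I*sqrt(223))*(1108/249) = -4432/249 + 1108*I*sqrt(223)/249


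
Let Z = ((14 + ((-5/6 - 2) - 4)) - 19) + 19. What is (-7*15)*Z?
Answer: -1505/2 ≈ -752.50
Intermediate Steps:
Z = 43/6 (Z = ((14 + ((-5*1/6 - 2) - 4)) - 19) + 19 = ((14 + ((-5/6 - 2) - 4)) - 19) + 19 = ((14 + (-17/6 - 4)) - 19) + 19 = ((14 - 41/6) - 19) + 19 = (43/6 - 19) + 19 = -71/6 + 19 = 43/6 ≈ 7.1667)
(-7*15)*Z = -7*15*(43/6) = -105*43/6 = -1505/2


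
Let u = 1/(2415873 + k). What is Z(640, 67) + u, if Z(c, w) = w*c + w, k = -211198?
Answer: 94684177226/2204675 ≈ 42947.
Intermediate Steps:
Z(c, w) = w + c*w (Z(c, w) = c*w + w = w + c*w)
u = 1/2204675 (u = 1/(2415873 - 211198) = 1/2204675 ≈ 4.5358e-7)
Z(640, 67) + u = 67*(1 + 640) + 1/2204675 = 67*641 + 1/2204675 = 42947 + 1/2204675 = 94684177226/2204675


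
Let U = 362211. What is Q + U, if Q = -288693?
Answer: 73518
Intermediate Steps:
Q + U = -288693 + 362211 = 73518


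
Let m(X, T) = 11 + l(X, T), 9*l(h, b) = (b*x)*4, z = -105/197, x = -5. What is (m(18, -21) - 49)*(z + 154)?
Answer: 786058/591 ≈ 1330.0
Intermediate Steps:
z = -105/197 (z = -105*1/197 = -105/197 ≈ -0.53300)
l(h, b) = -20*b/9 (l(h, b) = ((b*(-5))*4)/9 = (-5*b*4)/9 = (-20*b)/9 = -20*b/9)
m(X, T) = 11 - 20*T/9
(m(18, -21) - 49)*(z + 154) = ((11 - 20/9*(-21)) - 49)*(-105/197 + 154) = ((11 + 140/3) - 49)*(30233/197) = (173/3 - 49)*(30233/197) = (26/3)*(30233/197) = 786058/591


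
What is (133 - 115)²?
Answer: 324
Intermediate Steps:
(133 - 115)² = 18² = 324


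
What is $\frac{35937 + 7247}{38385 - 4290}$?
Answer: $\frac{43184}{34095} \approx 1.2666$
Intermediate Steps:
$\frac{35937 + 7247}{38385 - 4290} = \frac{43184}{38385 - 4290} = \frac{43184}{34095}$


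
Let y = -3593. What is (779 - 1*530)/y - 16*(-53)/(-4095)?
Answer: -4066519/14713335 ≈ -0.27638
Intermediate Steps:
(779 - 1*530)/y - 16*(-53)/(-4095) = (779 - 1*530)/(-3593) - 16*(-53)/(-4095) = (779 - 530)*(-1/3593) + 848*(-1/4095) = 249*(-1/3593) - 848/4095 = -249/3593 - 848/4095 = -4066519/14713335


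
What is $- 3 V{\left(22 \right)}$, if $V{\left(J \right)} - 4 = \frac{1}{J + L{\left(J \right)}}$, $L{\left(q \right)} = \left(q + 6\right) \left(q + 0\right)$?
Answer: $- \frac{7659}{638} \approx -12.005$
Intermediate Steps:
$L{\left(q \right)} = q \left(6 + q\right)$ ($L{\left(q \right)} = \left(6 + q\right) q = q \left(6 + q\right)$)
$V{\left(J \right)} = 4 + \frac{1}{J + J \left(6 + J\right)}$
$- 3 V{\left(22 \right)} = - 3 \frac{1 + 4 \cdot 22^{2} + 28 \cdot 22}{22 \left(7 + 22\right)} = - 3 \frac{1 + 4 \cdot 484 + 616}{22 \cdot 29} = - 3 \cdot \frac{1}{22} \cdot \frac{1}{29} \left(1 + 1936 + 616\right) = - 3 \cdot \frac{1}{22} \cdot \frac{1}{29} \cdot 2553 = \left(-3\right) \frac{2553}{638} = - \frac{7659}{638}$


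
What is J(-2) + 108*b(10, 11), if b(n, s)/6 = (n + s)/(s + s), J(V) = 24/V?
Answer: 6672/11 ≈ 606.54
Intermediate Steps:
b(n, s) = 3*(n + s)/s (b(n, s) = 6*((n + s)/(s + s)) = 6*((n + s)/((2*s))) = 6*((n + s)*(1/(2*s))) = 6*((n + s)/(2*s)) = 3*(n + s)/s)
J(-2) + 108*b(10, 11) = 24/(-2) + 108*(3 + 3*10/11) = 24*(-½) + 108*(3 + 3*10*(1/11)) = -12 + 108*(3 + 30/11) = -12 + 108*(63/11) = -12 + 6804/11 = 6672/11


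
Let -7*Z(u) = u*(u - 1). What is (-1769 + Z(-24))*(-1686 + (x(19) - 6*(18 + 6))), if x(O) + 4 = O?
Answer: 23564145/7 ≈ 3.3663e+6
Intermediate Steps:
x(O) = -4 + O
Z(u) = -u*(-1 + u)/7 (Z(u) = -u*(u - 1)/7 = -u*(-1 + u)/7)
(-1769 + Z(-24))*(-1686 + (x(19) - 6*(18 + 6))) = (-1769 + (⅐)*(-24)*(1 - 1*(-24)))*(-1686 + ((-4 + 19) - 6*(18 + 6))) = (-1769 + (⅐)*(-24)*(1 + 24))*(-1686 + (15 - 6*24)) = (-1769 + (⅐)*(-24)*25)*(-1686 + (15 - 1*144)) = (-1769 - 600/7)*(-1686 + (15 - 144)) = -12983*(-1686 - 129)/7 = -12983/7*(-1815) = 23564145/7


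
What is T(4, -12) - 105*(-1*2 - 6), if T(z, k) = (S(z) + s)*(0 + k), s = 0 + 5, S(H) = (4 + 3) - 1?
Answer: 708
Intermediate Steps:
S(H) = 6 (S(H) = 7 - 1 = 6)
s = 5
T(z, k) = 11*k (T(z, k) = (6 + 5)*(0 + k) = 11*k)
T(4, -12) - 105*(-1*2 - 6) = 11*(-12) - 105*(-1*2 - 6) = -132 - 105*(-2 - 6) = -132 - 105*(-8) = -132 + 840 = 708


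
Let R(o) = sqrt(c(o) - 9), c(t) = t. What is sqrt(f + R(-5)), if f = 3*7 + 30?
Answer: sqrt(51 + I*sqrt(14)) ≈ 7.1462 + 0.26179*I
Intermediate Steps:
f = 51 (f = 21 + 30 = 51)
R(o) = sqrt(-9 + o) (R(o) = sqrt(o - 9) = sqrt(-9 + o))
sqrt(f + R(-5)) = sqrt(51 + sqrt(-9 - 5)) = sqrt(51 + sqrt(-14)) = sqrt(51 + I*sqrt(14))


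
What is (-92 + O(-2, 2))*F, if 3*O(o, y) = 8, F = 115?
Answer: -30820/3 ≈ -10273.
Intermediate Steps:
O(o, y) = 8/3 (O(o, y) = (⅓)*8 = 8/3)
(-92 + O(-2, 2))*F = (-92 + 8/3)*115 = -268/3*115 = -30820/3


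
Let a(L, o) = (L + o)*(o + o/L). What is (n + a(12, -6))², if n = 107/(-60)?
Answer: 5987809/3600 ≈ 1663.3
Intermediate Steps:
n = -107/60 (n = 107*(-1/60) = -107/60 ≈ -1.7833)
(n + a(12, -6))² = (-107/60 - 6*(-6 + 12*(1 + 12 - 6))/12)² = (-107/60 - 6*1/12*(-6 + 12*7))² = (-107/60 - 6*1/12*(-6 + 84))² = (-107/60 - 6*1/12*78)² = (-107/60 - 39)² = (-2447/60)² = 5987809/3600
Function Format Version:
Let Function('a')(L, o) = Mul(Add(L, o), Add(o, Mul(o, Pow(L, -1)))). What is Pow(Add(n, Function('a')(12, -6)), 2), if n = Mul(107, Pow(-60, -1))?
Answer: Rational(5987809, 3600) ≈ 1663.3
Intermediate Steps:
n = Rational(-107, 60) (n = Mul(107, Rational(-1, 60)) = Rational(-107, 60) ≈ -1.7833)
Pow(Add(n, Function('a')(12, -6)), 2) = Pow(Add(Rational(-107, 60), Mul(-6, Pow(12, -1), Add(-6, Mul(12, Add(1, 12, -6))))), 2) = Pow(Add(Rational(-107, 60), Mul(-6, Rational(1, 12), Add(-6, Mul(12, 7)))), 2) = Pow(Add(Rational(-107, 60), Mul(-6, Rational(1, 12), Add(-6, 84))), 2) = Pow(Add(Rational(-107, 60), Mul(-6, Rational(1, 12), 78)), 2) = Pow(Add(Rational(-107, 60), -39), 2) = Pow(Rational(-2447, 60), 2) = Rational(5987809, 3600)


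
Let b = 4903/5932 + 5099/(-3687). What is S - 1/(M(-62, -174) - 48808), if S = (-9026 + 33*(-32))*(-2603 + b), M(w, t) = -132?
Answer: 7024120322327577751/267595159740 ≈ 2.6249e+7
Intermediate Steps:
b = -12169907/21871284 (b = 4903*(1/5932) + 5099*(-1/3687) = 4903/5932 - 5099/3687 = -12169907/21871284 ≈ -0.55643)
S = 287050278803519/10935642 (S = (-9026 + 33*(-32))*(-2603 - 12169907/21871284) = (-9026 - 1056)*(-56943122159/21871284) = -10082*(-56943122159/21871284) = 287050278803519/10935642 ≈ 2.6249e+7)
S - 1/(M(-62, -174) - 48808) = 287050278803519/10935642 - 1/(-132 - 48808) = 287050278803519/10935642 - 1/(-48940) = 287050278803519/10935642 - 1*(-1/48940) = 287050278803519/10935642 + 1/48940 = 7024120322327577751/267595159740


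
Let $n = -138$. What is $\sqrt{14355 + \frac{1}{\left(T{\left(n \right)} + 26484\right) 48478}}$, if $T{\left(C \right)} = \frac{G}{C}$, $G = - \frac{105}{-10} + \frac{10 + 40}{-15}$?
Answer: $\frac{63 \sqrt{8444856102806845019181}}{48320907041} \approx 119.81$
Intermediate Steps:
$G = \frac{43}{6}$ ($G = \left(-105\right) \left(- \frac{1}{10}\right) + 50 \left(- \frac{1}{15}\right) = \frac{21}{2} - \frac{10}{3} = \frac{43}{6} \approx 7.1667$)
$T{\left(C \right)} = \frac{43}{6 C}$
$\sqrt{14355 + \frac{1}{\left(T{\left(n \right)} + 26484\right) 48478}} = \sqrt{14355 + \frac{1}{\left(\frac{43}{6 \left(-138\right)} + 26484\right) 48478}} = \sqrt{14355 + \frac{1}{\frac{43}{6} \left(- \frac{1}{138}\right) + 26484} \cdot \frac{1}{48478}} = \sqrt{14355 + \frac{1}{- \frac{43}{828} + 26484} \cdot \frac{1}{48478}} = \sqrt{14355 + \frac{1}{\frac{21928709}{828}} \cdot \frac{1}{48478}} = \sqrt{14355 + \frac{828}{21928709} \cdot \frac{1}{48478}} = \sqrt{14355 + \frac{414}{531529977451}} = \sqrt{\frac{7630112826309519}{531529977451}} = \frac{63 \sqrt{8444856102806845019181}}{48320907041}$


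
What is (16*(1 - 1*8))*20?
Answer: -2240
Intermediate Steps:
(16*(1 - 1*8))*20 = (16*(1 - 8))*20 = (16*(-7))*20 = -112*20 = -2240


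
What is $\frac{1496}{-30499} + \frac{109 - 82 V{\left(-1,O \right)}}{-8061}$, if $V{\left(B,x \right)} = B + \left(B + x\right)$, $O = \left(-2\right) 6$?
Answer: $- \frac{16798833}{81950813} \approx -0.20499$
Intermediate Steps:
$O = -12$
$V{\left(B,x \right)} = x + 2 B$
$\frac{1496}{-30499} + \frac{109 - 82 V{\left(-1,O \right)}}{-8061} = \frac{1496}{-30499} + \frac{109 - 82 \left(-12 + 2 \left(-1\right)\right)}{-8061} = 1496 \left(- \frac{1}{30499}\right) + \left(109 - 82 \left(-12 - 2\right)\right) \left(- \frac{1}{8061}\right) = - \frac{1496}{30499} + \left(109 - -1148\right) \left(- \frac{1}{8061}\right) = - \frac{1496}{30499} + \left(109 + 1148\right) \left(- \frac{1}{8061}\right) = - \frac{1496}{30499} + 1257 \left(- \frac{1}{8061}\right) = - \frac{1496}{30499} - \frac{419}{2687} = - \frac{16798833}{81950813}$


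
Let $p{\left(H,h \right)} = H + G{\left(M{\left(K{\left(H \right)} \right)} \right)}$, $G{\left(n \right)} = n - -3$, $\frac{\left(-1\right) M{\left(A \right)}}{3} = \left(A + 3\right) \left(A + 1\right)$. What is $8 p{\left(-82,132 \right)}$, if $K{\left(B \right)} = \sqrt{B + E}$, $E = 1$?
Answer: $1240 - 864 i \approx 1240.0 - 864.0 i$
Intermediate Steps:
$K{\left(B \right)} = \sqrt{1 + B}$ ($K{\left(B \right)} = \sqrt{B + 1} = \sqrt{1 + B}$)
$M{\left(A \right)} = - 3 \left(1 + A\right) \left(3 + A\right)$ ($M{\left(A \right)} = - 3 \left(A + 3\right) \left(A + 1\right) = - 3 \left(3 + A\right) \left(1 + A\right) = - 3 \left(1 + A\right) \left(3 + A\right)$)
$G{\left(n \right)} = 3 + n$ ($G{\left(n \right)} = n + 3 = 3 + n$)
$p{\left(H,h \right)} = -9 - 12 \sqrt{1 + H} - 2 H$ ($p{\left(H,h \right)} = H - \left(9 + 3 H + 12 \sqrt{1 + H}\right) = -9 - 12 \sqrt{1 + H} - 2 H$)
$8 p{\left(-82,132 \right)} = 8 \left(-9 - 12 \sqrt{1 - 82} - -164\right) = 8 \left(-9 - 12 \sqrt{-81} + 164\right) = 8 \left(-9 - 12 \cdot 9 i + 164\right) = 8 \left(-9 - 108 i + 164\right) = 8 \left(155 - 108 i\right) = 1240 - 864 i$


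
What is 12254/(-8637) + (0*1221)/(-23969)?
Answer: -12254/8637 ≈ -1.4188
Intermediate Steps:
12254/(-8637) + (0*1221)/(-23969) = 12254*(-1/8637) + 0*(-1/23969) = -12254/8637 + 0 = -12254/8637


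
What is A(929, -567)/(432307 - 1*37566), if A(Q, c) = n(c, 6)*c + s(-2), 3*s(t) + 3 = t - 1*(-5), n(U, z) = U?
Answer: 321489/394741 ≈ 0.81443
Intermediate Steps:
s(t) = ⅔ + t/3 (s(t) = -1 + (t - 1*(-5))/3 = -1 + (t + 5)/3 = -1 + (5 + t)/3 = -1 + (5/3 + t/3) = ⅔ + t/3)
A(Q, c) = c² (A(Q, c) = c*c + (⅔ + (⅓)*(-2)) = c² + (⅔ - ⅔) = c² + 0 = c²)
A(929, -567)/(432307 - 1*37566) = (-567)²/(432307 - 1*37566) = 321489/(432307 - 37566) = 321489/394741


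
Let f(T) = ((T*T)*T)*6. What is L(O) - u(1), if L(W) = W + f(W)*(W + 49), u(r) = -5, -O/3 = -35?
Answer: 1069645610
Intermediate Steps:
O = 105 (O = -3*(-35) = 105)
f(T) = 6*T³ (f(T) = (T²*T)*6 = T³*6 = 6*T³)
L(W) = W + 6*W³*(49 + W) (L(W) = W + (6*W³)*(W + 49) = W + (6*W³)*(49 + W) = W + 6*W³*(49 + W))
L(O) - u(1) = (105 + 6*105⁴ + 294*105³) - 1*(-5) = (105 + 6*121550625 + 294*1157625) + 5 = (105 + 729303750 + 340341750) + 5 = 1069645605 + 5 = 1069645610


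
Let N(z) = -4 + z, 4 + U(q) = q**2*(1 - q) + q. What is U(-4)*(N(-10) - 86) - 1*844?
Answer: -8044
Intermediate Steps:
U(q) = -4 + q + q**2*(1 - q) (U(q) = -4 + (q**2*(1 - q) + q) = -4 + (q + q**2*(1 - q)) = -4 + q + q**2*(1 - q))
U(-4)*(N(-10) - 86) - 1*844 = (-4 - 4 + (-4)**2 - 1*(-4)**3)*((-4 - 10) - 86) - 1*844 = (-4 - 4 + 16 - 1*(-64))*(-14 - 86) - 844 = (-4 - 4 + 16 + 64)*(-100) - 844 = 72*(-100) - 844 = -7200 - 844 = -8044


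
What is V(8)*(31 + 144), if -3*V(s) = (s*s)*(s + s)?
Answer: -179200/3 ≈ -59733.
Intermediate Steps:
V(s) = -2*s³/3 (V(s) = -s*s*(s + s)/3 = -s²*2*s/3 = -2*s³/3)
V(8)*(31 + 144) = (-⅔*8³)*(31 + 144) = -⅔*512*175 = -1024/3*175 = -179200/3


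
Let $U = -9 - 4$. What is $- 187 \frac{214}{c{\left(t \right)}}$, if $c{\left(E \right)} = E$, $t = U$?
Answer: $\frac{40018}{13} \approx 3078.3$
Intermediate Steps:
$U = -13$ ($U = -9 - 4 = -13$)
$t = -13$
$- 187 \frac{214}{c{\left(t \right)}} = - 187 \frac{214}{-13} = - 187 \cdot 214 \left(- \frac{1}{13}\right) = \left(-187\right) \left(- \frac{214}{13}\right) = \frac{40018}{13}$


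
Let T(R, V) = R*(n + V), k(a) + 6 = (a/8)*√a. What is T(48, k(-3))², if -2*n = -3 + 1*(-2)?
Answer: 27252 + 6048*I*√3 ≈ 27252.0 + 10475.0*I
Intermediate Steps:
k(a) = -6 + a^(3/2)/8 (k(a) = -6 + (a/8)*√a = -6 + a^(3/2)/8)
n = 5/2 (n = -(-3 + 1*(-2))/2 = -(-3 - 2)/2 = -½*(-5) = 5/2 ≈ 2.5000)
T(R, V) = R*(5/2 + V)
T(48, k(-3))² = ((½)*48*(5 + 2*(-6 + (-3)^(3/2)/8)))² = ((½)*48*(5 + 2*(-6 + (-3*I*√3)/8)))² = ((½)*48*(5 + 2*(-6 - 3*I*√3/8)))² = ((½)*48*(5 + (-12 - 3*I*√3/4)))² = ((½)*48*(-7 - 3*I*√3/4))² = (-168 - 18*I*√3)²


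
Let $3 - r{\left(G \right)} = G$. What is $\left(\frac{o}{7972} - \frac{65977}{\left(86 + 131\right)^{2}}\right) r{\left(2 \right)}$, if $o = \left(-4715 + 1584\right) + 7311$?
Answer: $- \frac{82284156}{93848377} \approx -0.87678$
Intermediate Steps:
$r{\left(G \right)} = 3 - G$
$o = 4180$ ($o = -3131 + 7311 = 4180$)
$\left(\frac{o}{7972} - \frac{65977}{\left(86 + 131\right)^{2}}\right) r{\left(2 \right)} = \left(\frac{4180}{7972} - \frac{65977}{\left(86 + 131\right)^{2}}\right) \left(3 - 2\right) = \left(4180 \cdot \frac{1}{7972} - \frac{65977}{217^{2}}\right) \left(3 - 2\right) = \left(\frac{1045}{1993} - \frac{65977}{47089}\right) 1 = \left(- \frac{82284156}{93848377}\right) 1 = - \frac{82284156}{93848377}$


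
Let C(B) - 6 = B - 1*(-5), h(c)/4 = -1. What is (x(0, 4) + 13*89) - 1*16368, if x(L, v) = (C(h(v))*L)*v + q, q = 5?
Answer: -15206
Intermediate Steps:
h(c) = -4 (h(c) = 4*(-1) = -4)
C(B) = 11 + B (C(B) = 6 + (B - 1*(-5)) = 6 + (B + 5) = 6 + (5 + B) = 11 + B)
x(L, v) = 5 + 7*L*v (x(L, v) = ((11 - 4)*L)*v + 5 = (7*L)*v + 5 = 7*L*v + 5 = 5 + 7*L*v)
(x(0, 4) + 13*89) - 1*16368 = ((5 + 7*0*4) + 13*89) - 1*16368 = ((5 + 0) + 1157) - 16368 = (5 + 1157) - 16368 = 1162 - 16368 = -15206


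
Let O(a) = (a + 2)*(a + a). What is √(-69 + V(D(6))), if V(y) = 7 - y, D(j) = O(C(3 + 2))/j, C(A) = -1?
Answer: I*√555/3 ≈ 7.8528*I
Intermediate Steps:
O(a) = 2*a*(2 + a) (O(a) = (2 + a)*(2*a) = 2*a*(2 + a))
D(j) = -2/j (D(j) = (2*(-1)*(2 - 1))/j = (2*(-1)*1)/j = -2/j)
√(-69 + V(D(6))) = √(-69 + (7 - (-2)/6)) = √(-69 + (7 - 1*(-⅓))) = √(-69 + (7 + ⅓)) = √(-69 + 22/3) = √(-185/3) = I*√555/3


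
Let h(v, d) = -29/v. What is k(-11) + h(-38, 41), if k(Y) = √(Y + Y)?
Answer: 29/38 + I*√22 ≈ 0.76316 + 4.6904*I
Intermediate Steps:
k(Y) = √2*√Y (k(Y) = √(2*Y) = √2*√Y)
k(-11) + h(-38, 41) = √2*√(-11) - 29/(-38) = √2*(I*√11) - 29*(-1/38) = I*√22 + 29/38 = 29/38 + I*√22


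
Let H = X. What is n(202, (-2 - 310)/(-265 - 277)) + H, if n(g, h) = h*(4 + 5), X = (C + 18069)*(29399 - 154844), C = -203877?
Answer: 6316653517164/271 ≈ 2.3309e+10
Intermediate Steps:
X = 23308684560 (X = (-203877 + 18069)*(29399 - 154844) = -185808*(-125445) = 23308684560)
n(g, h) = 9*h (n(g, h) = h*9 = 9*h)
H = 23308684560
n(202, (-2 - 310)/(-265 - 277)) + H = 9*((-2 - 310)/(-265 - 277)) + 23308684560 = 9*(-312/(-542)) + 23308684560 = 9*(-312*(-1/542)) + 23308684560 = 9*(156/271) + 23308684560 = 1404/271 + 23308684560 = 6316653517164/271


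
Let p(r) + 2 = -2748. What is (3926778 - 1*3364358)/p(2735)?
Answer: -56242/275 ≈ -204.52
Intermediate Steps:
p(r) = -2750 (p(r) = -2 - 2748 = -2750)
(3926778 - 1*3364358)/p(2735) = (3926778 - 1*3364358)/(-2750) = (3926778 - 3364358)*(-1/2750) = 562420*(-1/2750) = -56242/275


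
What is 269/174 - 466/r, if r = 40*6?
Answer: -459/1160 ≈ -0.39569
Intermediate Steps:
r = 240
269/174 - 466/r = 269/174 - 466/240 = 269*(1/174) - 466*1/240 = 269/174 - 233/120 = -459/1160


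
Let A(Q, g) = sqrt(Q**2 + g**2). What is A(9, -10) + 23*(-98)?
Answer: -2254 + sqrt(181) ≈ -2240.5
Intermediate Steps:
A(9, -10) + 23*(-98) = sqrt(9**2 + (-10)**2) + 23*(-98) = sqrt(81 + 100) - 2254 = sqrt(181) - 2254 = -2254 + sqrt(181)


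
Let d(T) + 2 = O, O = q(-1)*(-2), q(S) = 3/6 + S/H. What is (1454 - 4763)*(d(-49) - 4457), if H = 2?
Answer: 14754831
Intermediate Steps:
q(S) = ½ + S/2 (q(S) = 3/6 + S/2 = 3*(⅙) + S*(½) = ½ + S/2)
O = 0 (O = (½ + (½)*(-1))*(-2) = (½ - ½)*(-2) = 0*(-2) = 0)
d(T) = -2 (d(T) = -2 + 0 = -2)
(1454 - 4763)*(d(-49) - 4457) = (1454 - 4763)*(-2 - 4457) = -3309*(-4459) = 14754831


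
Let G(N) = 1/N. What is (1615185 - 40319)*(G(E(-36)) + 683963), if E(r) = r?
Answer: 19388700543811/18 ≈ 1.0771e+12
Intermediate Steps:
(1615185 - 40319)*(G(E(-36)) + 683963) = (1615185 - 40319)*(1/(-36) + 683963) = 1574866*(-1/36 + 683963) = 1574866*(24622667/36) = 19388700543811/18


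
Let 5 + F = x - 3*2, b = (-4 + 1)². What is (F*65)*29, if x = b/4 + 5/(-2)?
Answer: -84825/4 ≈ -21206.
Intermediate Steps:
b = 9 (b = (-3)² = 9)
x = -¼ (x = 9/4 + 5/(-2) = 9*(¼) + 5*(-½) = 9/4 - 5/2 = -¼ ≈ -0.25000)
F = -45/4 (F = -5 + (-¼ - 3*2) = -5 + (-¼ - 6) = -5 - 25/4 = -45/4 ≈ -11.250)
(F*65)*29 = -45/4*65*29 = -2925/4*29 = -84825/4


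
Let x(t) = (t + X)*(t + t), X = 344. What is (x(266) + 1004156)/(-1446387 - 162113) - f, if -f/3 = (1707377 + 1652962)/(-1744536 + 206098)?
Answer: -4564850373147/618644380750 ≈ -7.3788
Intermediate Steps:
x(t) = 2*t*(344 + t) (x(t) = (t + 344)*(t + t) = (344 + t)*(2*t) = 2*t*(344 + t))
f = 10081017/1538438 (f = -3*(1707377 + 1652962)/(-1744536 + 206098) = -10081017/(-1538438) = -10081017*(-1)/1538438 = -3*(-3360339/1538438) = 10081017/1538438 ≈ 6.5528)
(x(266) + 1004156)/(-1446387 - 162113) - f = (2*266*(344 + 266) + 1004156)/(-1446387 - 162113) - 1*10081017/1538438 = (2*266*610 + 1004156)/(-1608500) - 10081017/1538438 = (324520 + 1004156)*(-1/1608500) - 10081017/1538438 = 1328676*(-1/1608500) - 10081017/1538438 = -332169/402125 - 10081017/1538438 = -4564850373147/618644380750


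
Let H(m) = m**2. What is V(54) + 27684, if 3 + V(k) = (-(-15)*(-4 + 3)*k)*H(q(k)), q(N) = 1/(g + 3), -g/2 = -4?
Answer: 3348591/121 ≈ 27674.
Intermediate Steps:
g = 8 (g = -2*(-4) = 8)
q(N) = 1/11 (q(N) = 1/(8 + 3) = 1/11)
V(k) = -3 - 15*k/121 (V(k) = -3 + (-(-15)*(-4 + 3)*k)*(1/11)**2 = -3 - (-15)*(-k)*(1/121) = -3 - 15*k*(1/121) = -3 - 15*k/121)
V(54) + 27684 = (-3 - 15/121*54) + 27684 = (-3 - 810/121) + 27684 = -1173/121 + 27684 = 3348591/121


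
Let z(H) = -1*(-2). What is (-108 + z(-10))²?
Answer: 11236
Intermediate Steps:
z(H) = 2
(-108 + z(-10))² = (-108 + 2)² = (-106)² = 11236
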